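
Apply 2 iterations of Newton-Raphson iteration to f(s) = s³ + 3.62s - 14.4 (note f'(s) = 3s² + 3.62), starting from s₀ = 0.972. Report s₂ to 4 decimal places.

2.0455

s_0 = 0.972000: f = -9.963030, f' = 6.454352 → s_1 = 0.972000 - (-9.963030)/(6.454352) = 2.515614
s_1 = 2.515614: f = 10.626124, f' = 22.604946 → s_2 = 2.515614 - (10.626124)/(22.604946) = 2.045535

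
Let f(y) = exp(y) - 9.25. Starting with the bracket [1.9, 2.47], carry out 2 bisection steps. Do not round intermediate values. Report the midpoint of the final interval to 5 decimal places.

2.25625

f(1.900000) = -2.564106, f(2.470000) = 2.572447 (opposite signs)
step 1: m = 2.185000, f(m) = -0.359351 < 0 → root in [2.185000, 2.470000]
step 2: m = 2.327500, f(m) = 1.002279 > 0 → root in [2.185000, 2.327500]
Midpoint of [2.185000, 2.327500] = 2.256250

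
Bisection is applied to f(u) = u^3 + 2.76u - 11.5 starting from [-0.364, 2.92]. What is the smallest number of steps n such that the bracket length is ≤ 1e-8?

29

Initial width b − a = 2.92 − -0.364 = 3.284000.
After n steps the width is (b−a)/2^n; need (b−a)/2^n ≤ 1e-8.
So n ≥ log₂(3.284000/1e-8) = log₂(328400000.0000) ≈ 28.2909.
Hence n = 29.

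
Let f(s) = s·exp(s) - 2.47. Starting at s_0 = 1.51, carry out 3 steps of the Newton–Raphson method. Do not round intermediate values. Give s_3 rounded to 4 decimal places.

Newton update: s ← s − f(s)/f'(s).
f'(s) = (s + 1)·exp(s)
s_0 = 1.510000: f = 4.365363, f' = 11.362094 → s_1 = 1.510000 - (4.365363)/(11.362094) = 1.125796
s_1 = 1.125796: f = 1.000456, f' = 6.553126 → s_2 = 1.125796 - (1.000456)/(6.553126) = 0.973127
s_2 = 0.973127: f = 0.105096, f' = 5.221303 → s_3 = 0.973127 - (0.105096)/(5.221303) = 0.952999

0.9530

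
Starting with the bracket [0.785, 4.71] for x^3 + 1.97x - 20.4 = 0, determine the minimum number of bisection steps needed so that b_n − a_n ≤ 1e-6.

22

Initial width b − a = 4.71 − 0.785 = 3.925000.
After n steps the width is (b−a)/2^n; need (b−a)/2^n ≤ 1e-6.
So n ≥ log₂(3.925000/1e-6) = log₂(3925000.0000) ≈ 21.9043.
Hence n = 22.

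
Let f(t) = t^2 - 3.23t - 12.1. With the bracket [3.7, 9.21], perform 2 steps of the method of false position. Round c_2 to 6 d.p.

False-position update: c = (a·f(b) − b·f(a))/(f(b) − f(a)); replace the endpoint whose sign matches f(c).
f(3.700000) = -10.361000, f(9.210000) = 42.975800
step 1: c = 4.770351, f(c) = -4.751984 < 0 → new bracket [4.770351, 9.210000]
step 2: c = 5.212382, f(c) = -1.767069 < 0 → new bracket [5.212382, 9.210000]

5.212382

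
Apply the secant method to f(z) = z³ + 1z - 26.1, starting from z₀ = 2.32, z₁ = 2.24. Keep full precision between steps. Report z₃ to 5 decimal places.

2.82049

Secant update: z_(k+1) = z_k − f(z_k)·(z_k − z_(k-1))/(f(z_k) − f(z_(k-1))).
f(z_0) = -11.292832, f(z_1) = -12.620576
z_2 = 2.240000 - (-12.620576)·(2.240000 - 2.320000)/(-12.620576 - (-11.292832)) = 3.000422; f(z_2) = 3.911825
z_3 = 3.000422 - (3.911825)·(3.000422 - 2.240000)/(3.911825 - (-12.620576)) = 2.820494; f(z_3) = -0.841939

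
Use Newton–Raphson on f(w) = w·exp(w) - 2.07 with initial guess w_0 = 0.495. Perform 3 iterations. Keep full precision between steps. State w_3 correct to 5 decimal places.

f'(w) = (w + 1)·exp(w)
w_0 = 0.495000: f = -1.257953, f' = 2.452545 → w_1 = 0.495000 - (-1.257953)/(2.452545) = 1.007918
w_1 = 1.007918: f = 0.691583, f' = 5.501472 → w_2 = 1.007918 - (0.691583)/(5.501472) = 0.882209
w_2 = 0.882209: f = 0.061621, f' = 4.547852 → w_3 = 0.882209 - (0.061621)/(4.547852) = 0.868660

0.86866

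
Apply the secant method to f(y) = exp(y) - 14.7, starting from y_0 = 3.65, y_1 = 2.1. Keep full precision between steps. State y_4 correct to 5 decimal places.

Secant update: y_(k+1) = y_k − f(y_k)·(y_k − y_(k-1))/(f(y_k) − f(y_(k-1))).
f(y_0) = 23.774666, f(y_1) = -6.533830
y_2 = 2.100000 - (-6.533830)·(2.100000 - 3.650000)/(-6.533830 - (23.774666)) = 2.434145; f(y_2) = -3.293936
y_3 = 2.434145 - (-3.293936)·(2.434145 - 2.100000)/(-3.293936 - (-6.533830)) = 2.773864; f(y_3) = 1.320416
y_4 = 2.773864 - (1.320416)·(2.773864 - 2.434145)/(1.320416 - (-3.293936)) = 2.676652; f(y_4) = -0.163656

2.67665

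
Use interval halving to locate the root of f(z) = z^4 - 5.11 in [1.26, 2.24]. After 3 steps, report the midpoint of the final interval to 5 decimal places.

f(1.260000) = -2.589526, f(2.240000) = 20.066310 (opposite signs)
step 1: m = 1.750000, f(m) = 4.268906 > 0 → root in [1.260000, 1.750000]
step 2: m = 1.505000, f(m) = 0.020338 > 0 → root in [1.260000, 1.505000]
step 3: m = 1.382500, f(m) = -1.456908 < 0 → root in [1.382500, 1.505000]
Midpoint of [1.382500, 1.505000] = 1.443750

1.44375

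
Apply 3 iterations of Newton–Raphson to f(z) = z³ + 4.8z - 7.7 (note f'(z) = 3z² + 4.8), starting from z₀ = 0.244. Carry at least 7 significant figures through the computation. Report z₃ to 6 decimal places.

Newton update: z ← z − f(z)/f'(z).
z_0 = 0.244000: f = -6.514273, f' = 4.978608 → z_1 = 0.244000 - (-6.514273)/(4.978608) = 1.552453
z_1 = 1.552453: f = 3.493354, f' = 12.030328 → z_2 = 1.552453 - (3.493354)/(12.030328) = 1.262074
z_2 = 1.262074: f = 0.368223, f' = 9.578491 → z_3 = 1.262074 - (0.368223)/(9.578491) = 1.223631

1.223631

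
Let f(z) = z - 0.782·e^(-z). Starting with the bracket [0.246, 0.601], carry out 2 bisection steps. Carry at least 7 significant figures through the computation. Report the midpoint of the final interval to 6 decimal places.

f(0.246000) = -0.365463, f(0.601000) = 0.172258 (opposite signs)
step 1: m = 0.423500, f(m) = -0.088515 < 0 → root in [0.423500, 0.601000]
step 2: m = 0.512250, f(m) = 0.043718 > 0 → root in [0.423500, 0.512250]
Midpoint of [0.423500, 0.512250] = 0.467875

0.467875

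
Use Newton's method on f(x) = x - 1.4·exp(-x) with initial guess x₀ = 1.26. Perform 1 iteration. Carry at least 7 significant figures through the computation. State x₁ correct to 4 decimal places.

0.6424

f'(x) = 1 + 1.4·exp(-x)
x_0 = 1.260000: f = 0.862884, f' = 1.397116 → x_1 = 1.260000 - (0.862884)/(1.397116) = 0.642382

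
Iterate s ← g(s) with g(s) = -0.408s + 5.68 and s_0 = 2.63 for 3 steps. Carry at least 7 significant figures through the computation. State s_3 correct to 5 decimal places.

s_1 = g(2.630000) = 4.606960
s_2 = g(4.606960) = 3.800360
s_3 = g(3.800360) = 4.129453

4.12945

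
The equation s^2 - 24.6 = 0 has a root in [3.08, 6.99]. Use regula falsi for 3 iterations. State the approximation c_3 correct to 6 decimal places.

f(3.080000) = -15.113600, f(6.990000) = 24.260100
step 1: c = 4.580854, f(c) = -3.615776 < 0 → new bracket [4.580854, 6.990000]
step 2: c = 4.893344, f(c) = -0.655184 < 0 → new bracket [4.893344, 6.990000]
step 3: c = 4.948479, f(c) = -0.112559 < 0 → new bracket [4.948479, 6.990000]

4.948479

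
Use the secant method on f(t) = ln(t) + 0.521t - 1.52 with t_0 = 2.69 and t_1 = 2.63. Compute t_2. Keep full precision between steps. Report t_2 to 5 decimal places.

f(t_0) = 0.871031, f(t_1) = 0.817214
t_2 = 2.630000 - (0.817214)·(2.630000 - 2.690000)/(0.817214 - (0.871031)) = 1.718903; f(t_2) = -0.082765

1.71890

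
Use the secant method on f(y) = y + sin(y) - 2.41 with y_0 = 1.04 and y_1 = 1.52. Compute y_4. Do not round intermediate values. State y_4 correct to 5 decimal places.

Secant update: y_(k+1) = y_k − f(y_k)·(y_k − y_(k-1))/(f(y_k) − f(y_(k-1))).
f(y_0) = -0.507596, f(y_1) = 0.108710
y_2 = 1.520000 - (0.108710)·(1.520000 - 1.040000)/(0.108710 - (-0.507596)) = 1.435333; f(y_2) = 0.016172
y_3 = 1.435333 - (0.016172)·(1.435333 - 1.520000)/(0.016172 - (0.108710)) = 1.420537; f(y_3) = -0.000731
y_4 = 1.420537 - (-0.000731)·(1.420537 - 1.435333)/(-0.000731 - (0.016172)) = 1.421177; f(y_4) = 0.000004

1.42118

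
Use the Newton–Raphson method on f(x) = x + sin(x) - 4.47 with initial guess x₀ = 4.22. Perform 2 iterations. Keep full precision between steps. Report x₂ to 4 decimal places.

Newton update: x ← x − f(x)/f'(x).
f'(x) = 1 + cos(x)
x_0 = 4.220000: f = -1.131206, f' = 0.527268 → x_1 = 4.220000 - (-1.131206)/(0.527268) = 6.365412
x_1 = 6.365412: f = 1.977545, f' = 1.996621 → x_2 = 6.365412 - (1.977545)/(1.996621) = 5.374966

5.3750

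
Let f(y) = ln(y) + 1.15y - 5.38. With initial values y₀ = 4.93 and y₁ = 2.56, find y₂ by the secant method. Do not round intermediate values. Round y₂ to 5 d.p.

3.60871

f(y_0) = 1.884839, f(y_1) = -1.495993
y_2 = 2.560000 - (-1.495993)·(2.560000 - 4.930000)/(-1.495993 - (1.884839)) = 3.608707; f(y_2) = 0.053363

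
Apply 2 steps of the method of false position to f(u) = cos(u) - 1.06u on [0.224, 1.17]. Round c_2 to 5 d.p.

0.70931

False-position update: c = (a·f(b) − b·f(a))/(f(b) − f(a)); replace the endpoint whose sign matches f(c).
f(0.224000) = 0.737577, f(1.170000) = -0.850048
step 1: c = 0.663491, f(c) = 0.084546 > 0 → new bracket [0.663491, 1.170000]
step 2: c = 0.709312, f(c) = 0.006940 > 0 → new bracket [0.709312, 1.170000]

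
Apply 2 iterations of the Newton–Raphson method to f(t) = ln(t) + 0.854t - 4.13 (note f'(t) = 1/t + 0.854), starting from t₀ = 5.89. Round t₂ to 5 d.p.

3.40169

t_0 = 5.890000: f = 2.673316, f' = 1.023779 → t_1 = 5.890000 - (2.673316)/(1.023779) = 3.278777
t_1 = 3.278777: f = -0.142454, f' = 1.158992 → t_2 = 3.278777 - (-0.142454)/(1.158992) = 3.401689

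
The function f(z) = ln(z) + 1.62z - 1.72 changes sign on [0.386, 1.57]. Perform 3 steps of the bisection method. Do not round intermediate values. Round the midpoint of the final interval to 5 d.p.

1.05200

f(0.386000) = -2.046598, f(1.570000) = 1.274476 (opposite signs)
step 1: m = 0.978000, f(m) = -0.157886 < 0 → root in [0.978000, 1.570000]
step 2: m = 1.274000, f(m) = 0.586042 > 0 → root in [0.978000, 1.274000]
step 3: m = 1.126000, f(m) = 0.222792 > 0 → root in [0.978000, 1.126000]
Midpoint of [0.978000, 1.126000] = 1.052000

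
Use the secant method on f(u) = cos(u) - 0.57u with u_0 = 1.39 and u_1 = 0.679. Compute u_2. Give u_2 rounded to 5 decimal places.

Secant update: u_(k+1) = u_k − f(u_k)·(u_k − u_(k-1))/(f(u_k) − f(u_(k-1))).
f(u_0) = -0.612487, f(u_1) = 0.391171
u_2 = 0.679000 - (0.391171)·(0.679000 - 1.390000)/(0.391171 - (-0.612487)) = 0.956109; f(u_2) = 0.031721

0.95611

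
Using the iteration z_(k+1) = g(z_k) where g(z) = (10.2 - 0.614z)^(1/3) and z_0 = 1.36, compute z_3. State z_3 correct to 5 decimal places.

2.07447

z_1 = g(1.360000) = 2.107829
z_2 = g(2.107829) = 2.072801
z_3 = g(2.072801) = 2.074468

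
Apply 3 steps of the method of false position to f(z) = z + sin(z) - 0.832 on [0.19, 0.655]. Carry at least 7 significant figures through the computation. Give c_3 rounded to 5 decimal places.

0.42222

f(0.190000) = -0.453141, f(0.655000) = 0.432159
step 1: c = 0.428010, f(c) = 0.011072 > 0 → new bracket [0.190000, 0.428010]
step 2: c = 0.422334, f(c) = 0.000224 > 0 → new bracket [0.190000, 0.422334]
step 3: c = 0.422219, f(c) = 0.000004 > 0 → new bracket [0.190000, 0.422219]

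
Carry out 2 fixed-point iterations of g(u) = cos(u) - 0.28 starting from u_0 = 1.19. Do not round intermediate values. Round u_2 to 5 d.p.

0.71580

u_1 = g(1.190000) = 0.091660
u_2 = g(0.091660) = 0.715802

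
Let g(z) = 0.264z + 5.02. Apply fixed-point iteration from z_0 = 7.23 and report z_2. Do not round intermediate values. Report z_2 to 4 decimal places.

z_1 = g(7.230000) = 6.928720
z_2 = g(6.928720) = 6.849182

6.8492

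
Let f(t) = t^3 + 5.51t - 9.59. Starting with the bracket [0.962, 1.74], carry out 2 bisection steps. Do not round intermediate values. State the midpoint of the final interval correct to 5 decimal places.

1.25375

f(0.962000) = -3.399103, f(1.740000) = 5.265424 (opposite signs)
step 1: m = 1.351000, f(m) = 0.319857 > 0 → root in [0.962000, 1.351000]
step 2: m = 1.156500, f(m) = -1.670875 < 0 → root in [1.156500, 1.351000]
Midpoint of [1.156500, 1.351000] = 1.253750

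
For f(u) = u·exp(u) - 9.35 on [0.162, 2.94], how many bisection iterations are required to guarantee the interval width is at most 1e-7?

25

Initial width b − a = 2.94 − 0.162 = 2.778000.
After n steps the width is (b−a)/2^n; need (b−a)/2^n ≤ 1e-7.
So n ≥ log₂(2.778000/1e-7) = log₂(27780000.0000) ≈ 24.7275.
Hence n = 25.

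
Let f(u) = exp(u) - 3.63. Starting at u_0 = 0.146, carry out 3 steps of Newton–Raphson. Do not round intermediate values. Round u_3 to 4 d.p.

1.3481

f'(u) = exp(u)
u_0 = 0.146000: f = -2.472804, f' = 1.157196 → u_1 = 0.146000 - (-2.472804)/(1.157196) = 2.282892
u_1 = 2.282892: f = 6.175000, f' = 9.805000 → u_2 = 2.282892 - (6.175000)/(9.805000) = 1.653112
u_2 = 1.653112: f = 1.593208, f' = 5.223208 → u_3 = 1.653112 - (1.593208)/(5.223208) = 1.348087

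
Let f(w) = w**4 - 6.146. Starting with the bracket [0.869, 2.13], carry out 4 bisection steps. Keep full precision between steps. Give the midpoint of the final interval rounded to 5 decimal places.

f(0.869000) = -5.575732, f(2.130000) = 14.437462 (opposite signs)
step 1: m = 1.499500, f(m) = -1.090247 < 0 → root in [1.499500, 2.130000]
step 2: m = 1.814750, f(m) = 4.699941 > 0 → root in [1.499500, 1.814750]
step 3: m = 1.657125, f(m) = 1.394863 > 0 → root in [1.499500, 1.657125]
step 4: m = 1.578312, f(m) = 0.059431 > 0 → root in [1.499500, 1.578312]
Midpoint of [1.499500, 1.578312] = 1.538906

1.53891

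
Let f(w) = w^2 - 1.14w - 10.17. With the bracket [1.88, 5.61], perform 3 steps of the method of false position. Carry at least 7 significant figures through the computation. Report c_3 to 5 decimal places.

3.78145

f(1.880000) = -8.778800, f(5.610000) = 14.906700
step 1: c = 3.262488, f(c) = -3.245407 < 0 → new bracket [3.262488, 5.610000]
step 2: c = 3.682199, f(c) = -0.809119 < 0 → new bracket [3.682199, 5.610000]
step 3: c = 3.781450, f(c) = -0.181486 < 0 → new bracket [3.781450, 5.610000]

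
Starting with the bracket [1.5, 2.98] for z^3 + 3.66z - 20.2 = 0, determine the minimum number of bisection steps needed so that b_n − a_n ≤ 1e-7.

Initial width b − a = 2.98 − 1.5 = 1.480000.
After n steps the width is (b−a)/2^n; need (b−a)/2^n ≤ 1e-7.
So n ≥ log₂(1.480000/1e-7) = log₂(14800000.0000) ≈ 23.8191.
Hence n = 24.

24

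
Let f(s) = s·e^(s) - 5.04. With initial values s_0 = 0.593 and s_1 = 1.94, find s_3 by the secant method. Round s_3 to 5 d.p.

Secant update: s_(k+1) = s_k − f(s_k)·(s_k − s_(k-1))/(f(s_k) − f(s_(k-1))).
f(s_0) = -3.967021, f(s_1) = 8.459977
s_2 = 1.940000 - (8.459977)·(1.940000 - 0.593000)/(8.459977 - (-3.967021)) = 1.022997; f(s_2) = -2.194513
s_3 = 1.022997 - (-2.194513)·(1.022997 - 1.940000)/(-2.194513 - (8.459977)) = 1.211873; f(s_3) = -0.968383

1.21187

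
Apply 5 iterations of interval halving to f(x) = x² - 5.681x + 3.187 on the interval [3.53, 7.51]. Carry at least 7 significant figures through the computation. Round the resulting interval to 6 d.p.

[5.022500, 5.146875]

f(3.530000) = -4.406030, f(7.510000) = 16.922790 (opposite signs)
step 1: m = 5.520000, f(m) = 2.298280 > 0 → root in [3.530000, 5.520000]
step 2: m = 4.525000, f(m) = -2.043900 < 0 → root in [4.525000, 5.520000]
step 3: m = 5.022500, f(m) = -0.120316 < 0 → root in [5.022500, 5.520000]
step 4: m = 5.271250, f(m) = 1.027105 > 0 → root in [5.022500, 5.271250]
step 5: m = 5.146875, f(m) = 0.437925 > 0 → root in [5.022500, 5.146875]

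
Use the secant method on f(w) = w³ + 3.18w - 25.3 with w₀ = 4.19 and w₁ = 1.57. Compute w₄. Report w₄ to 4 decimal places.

f(w_0) = 61.584259, f(w_1) = -16.437507
w_2 = 1.570000 - (-16.437507)·(1.570000 - 4.190000)/(-16.437507 - (61.584259)) = 2.121978; f(w_2) = -8.997294
w_3 = 2.121978 - (-8.997294)·(2.121978 - 1.570000)/(-8.997294 - (-16.437507)) = 2.789473; f(w_3) = 5.275847
w_4 = 2.789473 - (5.275847)·(2.789473 - 2.121978)/(5.275847 - (-8.997294)) = 2.542743; f(w_4) = -0.773859

2.5427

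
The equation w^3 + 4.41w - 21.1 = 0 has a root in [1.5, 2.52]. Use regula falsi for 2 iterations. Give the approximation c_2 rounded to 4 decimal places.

False-position update: c = (a·f(b) − b·f(a))/(f(b) − f(a)); replace the endpoint whose sign matches f(c).
f(1.500000) = -11.110000, f(2.520000) = 6.016208
step 1: c = 2.161688, f(c) = -1.465622 < 0 → new bracket [2.161688, 2.520000]
step 2: c = 2.231878, f(c) = -0.139815 < 0 → new bracket [2.231878, 2.520000]

2.2319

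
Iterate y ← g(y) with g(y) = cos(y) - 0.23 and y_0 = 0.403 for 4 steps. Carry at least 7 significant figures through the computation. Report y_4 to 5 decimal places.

y_1 = g(0.403000) = 0.689889
y_2 = g(0.689889) = 0.541317
y_3 = g(0.541317) = 0.627031
y_4 = g(0.627031) = 0.579773

0.57977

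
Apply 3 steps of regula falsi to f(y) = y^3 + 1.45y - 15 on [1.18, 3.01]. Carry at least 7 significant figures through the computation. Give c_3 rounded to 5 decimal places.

f(1.180000) = -11.645968, f(3.010000) = 16.635401
step 1: c = 1.933575, f(c) = -4.967241 < 0 → new bracket [1.933575, 3.010000]
step 2: c = 2.181084, f(c) = -1.461728 < 0 → new bracket [2.181084, 3.010000]
step 3: c = 2.248037, f(c) = -0.379510 < 0 → new bracket [2.248037, 3.010000]

2.24804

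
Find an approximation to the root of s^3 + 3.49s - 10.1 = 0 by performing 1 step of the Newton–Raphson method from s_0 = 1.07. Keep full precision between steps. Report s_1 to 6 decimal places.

1.812365

f'(s) = 3s^2 + 3.49
s_0 = 1.070000: f = -5.140657, f' = 6.924700 → s_1 = 1.070000 - (-5.140657)/(6.924700) = 1.812365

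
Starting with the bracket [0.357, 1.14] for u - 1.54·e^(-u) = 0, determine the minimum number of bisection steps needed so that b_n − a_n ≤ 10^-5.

17

Initial width b − a = 1.14 − 0.357 = 0.783000.
After n steps the width is (b−a)/2^n; need (b−a)/2^n ≤ 10^-5.
So n ≥ log₂(0.783000/10^-5) = log₂(78300.0000) ≈ 16.2567.
Hence n = 17.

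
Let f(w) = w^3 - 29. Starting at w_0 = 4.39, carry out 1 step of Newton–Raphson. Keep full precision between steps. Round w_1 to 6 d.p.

3.428255

f'(w) = 3w^2
w_0 = 4.390000: f = 55.604519, f' = 57.816300 → w_1 = 4.390000 - (55.604519)/(57.816300) = 3.428255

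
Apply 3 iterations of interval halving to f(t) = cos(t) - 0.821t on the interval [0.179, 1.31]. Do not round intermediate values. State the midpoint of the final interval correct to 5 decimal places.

f(0.179000) = 0.837063, f(1.310000) = -0.817660 (opposite signs)
step 1: m = 0.744500, f(m) = 0.124192 > 0 → root in [0.744500, 1.310000]
step 2: m = 1.027250, f(m) = -0.326198 < 0 → root in [0.744500, 1.027250]
step 3: m = 0.885875, f(m) = -0.094691 < 0 → root in [0.744500, 0.885875]
Midpoint of [0.744500, 0.885875] = 0.815187

0.81519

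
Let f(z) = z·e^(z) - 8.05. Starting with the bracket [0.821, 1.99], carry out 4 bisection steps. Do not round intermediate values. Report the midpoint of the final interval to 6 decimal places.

f(0.821000) = -6.184055, f(1.990000) = 6.507912 (opposite signs)
step 1: m = 1.405500, f(m) = -2.318982 < 0 → root in [1.405500, 1.990000]
step 2: m = 1.697750, f(m) = 1.222508 > 0 → root in [1.405500, 1.697750]
step 3: m = 1.551625, f(m) = -0.727676 < 0 → root in [1.551625, 1.697750]
step 4: m = 1.624688, f(m) = 0.198266 > 0 → root in [1.551625, 1.624688]
Midpoint of [1.551625, 1.624688] = 1.588156

1.588156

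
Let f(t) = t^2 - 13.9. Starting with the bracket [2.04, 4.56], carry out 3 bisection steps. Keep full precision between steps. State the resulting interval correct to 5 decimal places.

[3.61500, 3.93000]

f(2.040000) = -9.738400, f(4.560000) = 6.893600 (opposite signs)
step 1: m = 3.300000, f(m) = -3.010000 < 0 → root in [3.300000, 4.560000]
step 2: m = 3.930000, f(m) = 1.544900 > 0 → root in [3.300000, 3.930000]
step 3: m = 3.615000, f(m) = -0.831775 < 0 → root in [3.615000, 3.930000]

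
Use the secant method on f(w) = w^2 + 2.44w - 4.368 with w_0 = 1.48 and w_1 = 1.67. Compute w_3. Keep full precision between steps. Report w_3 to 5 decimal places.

1.20207

f(w_0) = 1.433600, f(w_1) = 2.495700
w_2 = 1.670000 - (2.495700)·(1.670000 - 1.480000)/(2.495700 - (1.433600)) = 1.223542; f(w_2) = 0.114498
w_3 = 1.223542 - (0.114498)·(1.223542 - 1.670000)/(0.114498 - (2.495700)) = 1.202075; f(w_3) = 0.010045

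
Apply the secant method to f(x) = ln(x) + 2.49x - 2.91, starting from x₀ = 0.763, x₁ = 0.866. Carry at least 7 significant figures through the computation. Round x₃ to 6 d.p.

Secant update: x_(k+1) = x_k − f(x_k)·(x_k − x_(k-1))/(f(x_k) − f(x_(k-1))).
f(x_0) = -1.280627, f(x_1) = -0.897530
x_2 = 0.866000 - (-0.897530)·(0.866000 - 0.763000)/(-0.897530 - (-1.280627)) = 1.107311; f(x_2) = -0.050860
x_3 = 1.107311 - (-0.050860)·(1.107311 - 0.866000)/(-0.050860 - (-0.897530)) = 1.121807; f(x_3) = -0.001760

1.121807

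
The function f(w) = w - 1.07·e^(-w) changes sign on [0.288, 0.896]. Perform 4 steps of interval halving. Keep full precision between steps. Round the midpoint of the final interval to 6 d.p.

0.573000

f(0.288000) = -0.514245, f(0.896000) = 0.459227 (opposite signs)
step 1: m = 0.592000, f(m) = 0.000055 > 0 → root in [0.288000, 0.592000]
step 2: m = 0.440000, f(m) = -0.249119 < 0 → root in [0.440000, 0.592000]
step 3: m = 0.516000, f(m) = -0.122687 < 0 → root in [0.516000, 0.592000]
step 4: m = 0.554000, f(m) = -0.060872 < 0 → root in [0.554000, 0.592000]
Midpoint of [0.554000, 0.592000] = 0.573000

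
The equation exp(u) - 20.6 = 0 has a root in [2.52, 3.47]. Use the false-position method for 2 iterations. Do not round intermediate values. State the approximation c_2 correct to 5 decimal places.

f(2.520000) = -8.171403, f(3.470000) = 11.536742
step 1: c = 2.913890, f(c) = -2.171662 < 0 → new bracket [2.913890, 3.470000]
step 2: c = 3.001988, f(c) = -0.474500 < 0 → new bracket [3.001988, 3.470000]

3.00199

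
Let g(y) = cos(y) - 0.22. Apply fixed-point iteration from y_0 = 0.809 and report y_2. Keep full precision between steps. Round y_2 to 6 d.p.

0.671468

y_1 = g(0.809000) = 0.470222
y_2 = g(0.470222) = 0.671468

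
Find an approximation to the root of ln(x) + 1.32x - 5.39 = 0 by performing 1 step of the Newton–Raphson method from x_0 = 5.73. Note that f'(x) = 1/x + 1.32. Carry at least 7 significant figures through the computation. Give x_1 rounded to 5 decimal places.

3.10754

x_0 = 5.730000: f = 3.919316, f' = 1.494520 → x_1 = 5.730000 - (3.919316)/(1.494520) = 3.107542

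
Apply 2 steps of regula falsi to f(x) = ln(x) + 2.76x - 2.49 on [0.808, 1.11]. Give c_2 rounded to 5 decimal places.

0.92896

f(0.808000) = -0.473113, f(1.110000) = 0.677960
step 1: c = 0.932128, f(c) = 0.012387 > 0 → new bracket [0.808000, 0.932128]
step 2: c = 0.928961, f(c) = 0.000243 > 0 → new bracket [0.808000, 0.928961]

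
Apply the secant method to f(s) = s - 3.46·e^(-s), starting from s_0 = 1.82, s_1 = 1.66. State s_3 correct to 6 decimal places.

1.136162

f(s_0) = 1.259391, f(s_1) = 1.002119
s_2 = 1.660000 - (1.002119)·(1.660000 - 1.820000)/(1.002119 - (1.259391)) = 1.036772; f(s_2) = -0.190136
s_3 = 1.036772 - (-0.190136)·(1.036772 - 1.660000)/(-0.190136 - (1.002119)) = 1.136162; f(s_3) = 0.025332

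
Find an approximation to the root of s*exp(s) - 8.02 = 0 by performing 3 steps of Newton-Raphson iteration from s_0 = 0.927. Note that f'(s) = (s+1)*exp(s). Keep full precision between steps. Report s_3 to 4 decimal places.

1.6181

s_0 = 0.927000: f = -5.677548, f' = 4.869369 → s_1 = 0.927000 - (-5.677548)/(4.869369) = 2.092972
s_1 = 2.092972: f = 8.951866, f' = 25.080845 → s_2 = 2.092972 - (8.951866)/(25.080845) = 1.736052
s_2 = 1.736052: f = 1.831905, f' = 15.526797 → s_3 = 1.736052 - (1.831905)/(15.526797) = 1.618068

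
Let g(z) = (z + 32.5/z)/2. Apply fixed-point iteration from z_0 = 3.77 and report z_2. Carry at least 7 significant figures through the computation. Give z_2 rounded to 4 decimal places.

z_1 = g(3.770000) = 6.195345
z_2 = g(6.195345) = 5.720610

5.7206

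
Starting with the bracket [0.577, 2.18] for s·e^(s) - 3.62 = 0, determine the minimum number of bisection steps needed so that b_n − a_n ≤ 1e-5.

18

Initial width b − a = 2.18 − 0.577 = 1.603000.
After n steps the width is (b−a)/2^n; need (b−a)/2^n ≤ 1e-5.
So n ≥ log₂(1.603000/1e-5) = log₂(160300.0000) ≈ 17.2904.
Hence n = 18.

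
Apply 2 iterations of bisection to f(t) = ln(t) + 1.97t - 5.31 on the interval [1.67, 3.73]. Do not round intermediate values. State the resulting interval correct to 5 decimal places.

f(1.670000) = -1.507276, f(3.730000) = 3.354508 (opposite signs)
step 1: m = 2.700000, f(m) = 1.002252 > 0 → root in [1.670000, 2.700000]
step 2: m = 2.185000, f(m) = -0.223934 < 0 → root in [2.185000, 2.700000]

[2.18500, 2.70000]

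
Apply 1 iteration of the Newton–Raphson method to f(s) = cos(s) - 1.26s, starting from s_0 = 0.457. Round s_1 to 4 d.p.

f'(s) = -sin(s) - 1.26
s_0 = 0.457000: f = 0.321560, f' = -1.701258 → s_1 = 0.457000 - (0.321560)/(-1.701258) = 0.646013

0.6460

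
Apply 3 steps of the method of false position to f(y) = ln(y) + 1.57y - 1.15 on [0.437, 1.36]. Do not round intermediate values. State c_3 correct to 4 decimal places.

False-position update: c = (a·f(b) − b·f(a))/(f(b) − f(a)); replace the endpoint whose sign matches f(c).
f(0.437000) = -1.291732, f(1.360000) = 1.292685
step 1: c = 0.898330, f(c) = 0.153160 > 0 → new bracket [0.437000, 0.898330]
step 2: c = 0.849428, f(c) = 0.020411 > 0 → new bracket [0.437000, 0.849428]
step 3: c = 0.843013, f(c) = 0.002757 > 0 → new bracket [0.437000, 0.843013]

0.8430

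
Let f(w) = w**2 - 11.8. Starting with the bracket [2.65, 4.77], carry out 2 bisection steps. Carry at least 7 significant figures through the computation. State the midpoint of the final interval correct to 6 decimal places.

f(2.650000) = -4.777500, f(4.770000) = 10.952900 (opposite signs)
step 1: m = 3.710000, f(m) = 1.964100 > 0 → root in [2.650000, 3.710000]
step 2: m = 3.180000, f(m) = -1.687600 < 0 → root in [3.180000, 3.710000]
Midpoint of [3.180000, 3.710000] = 3.445000

3.445000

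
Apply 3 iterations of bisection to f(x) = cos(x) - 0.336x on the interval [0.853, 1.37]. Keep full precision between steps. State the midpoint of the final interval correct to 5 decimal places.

f(0.853000) = 0.371118, f(1.370000) = -0.260870 (opposite signs)
step 1: m = 1.111500, f(m) = 0.069853 > 0 → root in [1.111500, 1.370000]
step 2: m = 1.240750, f(m) = -0.092805 < 0 → root in [1.111500, 1.240750]
step 3: m = 1.176125, f(m) = -0.010673 < 0 → root in [1.111500, 1.176125]
Midpoint of [1.111500, 1.176125] = 1.143812

1.14381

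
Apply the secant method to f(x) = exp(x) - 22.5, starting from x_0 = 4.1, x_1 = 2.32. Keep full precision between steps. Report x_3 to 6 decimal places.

Secant update: x_(k+1) = x_k − f(x_k)·(x_k − x_(k-1))/(f(x_k) − f(x_(k-1))).
f(x_0) = 37.840288, f(x_1) = -12.324326
x_2 = 2.320000 - (-12.324326)·(2.320000 - 4.100000)/(-12.324326 - (37.840288)) = 2.757306; f(x_2) = -6.742660
x_3 = 2.757306 - (-6.742660)·(2.757306 - 2.320000)/(-6.742660 - (-12.324326)) = 3.285573; f(x_3) = 4.224291

3.285573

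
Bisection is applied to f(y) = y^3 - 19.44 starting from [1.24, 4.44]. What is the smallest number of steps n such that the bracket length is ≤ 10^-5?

19

Initial width b − a = 4.44 − 1.24 = 3.200000.
After n steps the width is (b−a)/2^n; need (b−a)/2^n ≤ 10^-5.
So n ≥ log₂(3.200000/10^-5) = log₂(320000.0000) ≈ 18.2877.
Hence n = 19.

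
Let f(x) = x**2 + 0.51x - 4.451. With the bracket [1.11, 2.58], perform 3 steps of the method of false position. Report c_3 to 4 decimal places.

f(1.110000) = -2.652800, f(2.580000) = 3.521200
step 1: c = 1.741619, f(c) = -0.529537 < 0 → new bracket [1.741619, 2.580000]
step 2: c = 1.851217, f(c) = -0.079873 < 0 → new bracket [1.851217, 2.580000]
step 3: c = 1.867382, f(c) = -0.011519 < 0 → new bracket [1.867382, 2.580000]

1.8674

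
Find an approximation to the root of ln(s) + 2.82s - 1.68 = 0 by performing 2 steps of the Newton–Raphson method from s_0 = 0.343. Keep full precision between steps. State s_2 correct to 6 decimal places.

f'(s) = 1/s + 2.82
s_0 = 0.343000: f = -1.782765, f' = 5.735452 → s_1 = 0.343000 - (-1.782765)/(5.735452) = 0.653832
s_1 = 0.653832: f = -0.261096, f' = 4.349444 → s_2 = 0.653832 - (-0.261096)/(4.349444) = 0.713862

0.713862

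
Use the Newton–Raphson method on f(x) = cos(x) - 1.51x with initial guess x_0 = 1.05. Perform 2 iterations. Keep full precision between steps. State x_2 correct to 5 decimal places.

Newton update: x ← x − f(x)/f'(x).
f'(x) = -sin(x) - 1.51
x_0 = 1.050000: f = -1.087929, f' = -2.377423 → x_1 = 1.050000 - (-1.087929)/(-2.377423) = 0.592392
x_1 = 0.592392: f = -0.064904, f' = -2.068347 → x_2 = 0.592392 - (-0.064904)/(-2.068347) = 0.561012

0.56101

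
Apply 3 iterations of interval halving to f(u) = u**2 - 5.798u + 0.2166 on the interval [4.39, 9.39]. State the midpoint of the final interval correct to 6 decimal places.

f(4.390000) = -5.964520, f(9.390000) = 33.945480 (opposite signs)
step 1: m = 6.890000, f(m) = 7.740480 > 0 → root in [4.390000, 6.890000]
step 2: m = 5.640000, f(m) = -0.674520 < 0 → root in [5.640000, 6.890000]
step 3: m = 6.265000, f(m) = 3.142355 > 0 → root in [5.640000, 6.265000]
Midpoint of [5.640000, 6.265000] = 5.952500

5.952500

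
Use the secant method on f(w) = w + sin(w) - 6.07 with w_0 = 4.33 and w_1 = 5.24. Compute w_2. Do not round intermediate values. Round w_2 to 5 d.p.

6.82309

Secant update: w_(k+1) = w_k − f(w_k)·(w_k − w_(k-1))/(f(w_k) − f(w_(k-1))).
f(w_0) = -2.667776, f(w_1) = -1.694012
w_2 = 5.240000 - (-1.694012)·(5.240000 - 4.330000)/(-1.694012 - (-2.667776)) = 6.823086; f(w_2) = 1.267136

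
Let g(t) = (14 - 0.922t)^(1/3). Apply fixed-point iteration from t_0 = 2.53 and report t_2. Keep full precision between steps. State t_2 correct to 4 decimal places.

t_1 = g(2.530000) = 2.268074
t_2 = g(2.268074) = 2.283616

2.2836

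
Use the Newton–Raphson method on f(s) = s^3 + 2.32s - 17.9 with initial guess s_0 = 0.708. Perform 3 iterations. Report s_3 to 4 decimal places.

f'(s) = 3s^2 + 2.32
s_0 = 0.708000: f = -15.902545, f' = 3.823792 → s_1 = 0.708000 - (-15.902545)/(3.823792) = 4.866842
s_1 = 4.866842: f = 108.667796, f' = 73.378440 → s_2 = 4.866842 - (108.667796)/(73.378440) = 3.385919
s_2 = 3.385919: f = 28.773018, f' = 36.713340 → s_3 = 3.385919 - (28.773018)/(36.713340) = 2.602198

2.6022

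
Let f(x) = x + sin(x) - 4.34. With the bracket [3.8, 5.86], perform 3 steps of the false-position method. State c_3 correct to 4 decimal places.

5.2072

f(3.800000) = -1.151858, f(5.860000) = 1.109333
step 1: c = 4.849371, f(c) = -0.481262 < 0 → new bracket [4.849371, 5.860000]
step 2: c = 5.155154, f(c) = -0.088417 < 0 → new bracket [5.155154, 5.860000]
step 3: c = 5.207185, f(c) = -0.012881 < 0 → new bracket [5.207185, 5.860000]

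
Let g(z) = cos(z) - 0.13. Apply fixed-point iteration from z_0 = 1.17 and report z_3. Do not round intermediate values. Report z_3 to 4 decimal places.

z_1 = g(1.170000) = 0.260152
z_2 = g(0.260152) = 0.836351
z_3 = g(0.836351) = 0.540176

0.5402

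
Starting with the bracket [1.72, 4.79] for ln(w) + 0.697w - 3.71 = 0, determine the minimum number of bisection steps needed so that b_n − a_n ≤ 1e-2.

Initial width b − a = 4.79 − 1.72 = 3.070000.
After n steps the width is (b−a)/2^n; need (b−a)/2^n ≤ 1e-2.
So n ≥ log₂(3.070000/1e-2) = log₂(307.0000) ≈ 8.2621.
Hence n = 9.

9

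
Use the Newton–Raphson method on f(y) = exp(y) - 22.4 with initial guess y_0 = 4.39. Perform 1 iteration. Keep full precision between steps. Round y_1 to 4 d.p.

3.6678

f'(y) = exp(y)
y_0 = 4.390000: f = 58.240419, f' = 80.640419 → y_1 = 4.390000 - (58.240419)/(80.640419) = 3.667776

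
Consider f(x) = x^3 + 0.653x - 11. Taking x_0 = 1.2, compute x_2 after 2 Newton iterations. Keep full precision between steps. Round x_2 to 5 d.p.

2.31229

f'(x) = 3x^2 + 0.653
x_0 = 1.200000: f = -8.488400, f' = 4.973000 → x_1 = 1.200000 - (-8.488400)/(4.973000) = 2.906897
x_1 = 2.906897: f = 15.461636, f' = 26.003155 → x_2 = 2.906897 - (15.461636)/(26.003155) = 2.312291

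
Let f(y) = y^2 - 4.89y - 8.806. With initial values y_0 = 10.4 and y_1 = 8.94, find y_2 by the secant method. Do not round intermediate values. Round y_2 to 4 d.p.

f(y_0) = 48.498000, f(y_1) = 27.401000
y_2 = 8.940000 - (27.401000)·(8.940000 - 10.400000)/(27.401000 - (48.498000)) = 7.043737; f(y_2) = 6.364357

7.0437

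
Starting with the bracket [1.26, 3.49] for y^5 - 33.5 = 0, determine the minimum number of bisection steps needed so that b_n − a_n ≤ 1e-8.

Initial width b − a = 3.49 − 1.26 = 2.230000.
After n steps the width is (b−a)/2^n; need (b−a)/2^n ≤ 1e-8.
So n ≥ log₂(2.230000/1e-8) = log₂(223000000.0000) ≈ 27.7325.
Hence n = 28.

28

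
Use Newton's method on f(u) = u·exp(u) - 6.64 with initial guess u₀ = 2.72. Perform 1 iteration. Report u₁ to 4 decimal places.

2.1064

f'(u) = (u + 1)·exp(u)
u_0 = 2.720000: f = 34.650477, f' = 56.470799 → u_1 = 2.720000 - (34.650477)/(56.470799) = 2.106400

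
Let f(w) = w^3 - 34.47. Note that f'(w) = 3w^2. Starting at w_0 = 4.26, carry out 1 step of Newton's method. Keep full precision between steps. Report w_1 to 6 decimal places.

w_0 = 4.260000: f = 42.838776, f' = 54.442800 → w_1 = 4.260000 - (42.838776)/(54.442800) = 3.473142

3.473142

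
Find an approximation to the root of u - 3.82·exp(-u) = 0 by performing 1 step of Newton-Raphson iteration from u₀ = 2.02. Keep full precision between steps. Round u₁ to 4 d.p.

Newton update: u ← u − f(u)/f'(u).
f'(u) = 1 + 3.82·exp(-u)
u_0 = 2.020000: f = 1.513256, f' = 1.506744 → u_1 = 2.020000 - (1.513256)/(1.506744) = 1.015678

1.0157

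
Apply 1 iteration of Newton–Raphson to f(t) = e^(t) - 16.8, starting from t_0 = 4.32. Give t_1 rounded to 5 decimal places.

3.54344

f'(t) = e^(t)
t_0 = 4.320000: f = 58.388628, f' = 75.188628 → t_1 = 4.320000 - (58.388628)/(75.188628) = 3.543438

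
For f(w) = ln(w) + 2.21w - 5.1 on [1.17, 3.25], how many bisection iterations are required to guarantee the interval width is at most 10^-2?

8

Initial width b − a = 3.25 − 1.17 = 2.080000.
After n steps the width is (b−a)/2^n; need (b−a)/2^n ≤ 10^-2.
So n ≥ log₂(2.080000/10^-2) = log₂(208.0000) ≈ 7.7004.
Hence n = 8.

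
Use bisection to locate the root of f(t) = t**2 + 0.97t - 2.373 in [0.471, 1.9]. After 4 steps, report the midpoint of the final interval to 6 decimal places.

f(0.471000) = -1.694289, f(1.900000) = 3.080000 (opposite signs)
step 1: m = 1.185500, f(m) = 0.182345 > 0 → root in [0.471000, 1.185500]
step 2: m = 0.828250, f(m) = -0.883599 < 0 → root in [0.828250, 1.185500]
step 3: m = 1.006875, f(m) = -0.382534 < 0 → root in [1.006875, 1.185500]
step 4: m = 1.096188, f(m) = -0.108071 < 0 → root in [1.096188, 1.185500]
Midpoint of [1.096188, 1.185500] = 1.140844

1.140844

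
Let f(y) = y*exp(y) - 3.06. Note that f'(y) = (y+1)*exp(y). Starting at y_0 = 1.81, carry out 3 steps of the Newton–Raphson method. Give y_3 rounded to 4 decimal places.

y_0 = 1.810000: f = 7.999910, f' = 17.170357 → y_1 = 1.810000 - (7.999910)/(17.170357) = 1.344086
y_1 = 1.344086: f = 2.094140, f' = 8.988820 → y_2 = 1.344086 - (2.094140)/(8.988820) = 1.111114
y_2 = 1.111114: f = 0.315279, f' = 6.413020 → y_3 = 1.111114 - (0.315279)/(6.413020) = 1.061952

1.0620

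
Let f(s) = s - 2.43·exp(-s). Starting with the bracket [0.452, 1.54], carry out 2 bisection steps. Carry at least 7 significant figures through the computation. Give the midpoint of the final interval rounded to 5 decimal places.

f(0.452000) = -1.094341, f(1.540000) = 1.019054 (opposite signs)
step 1: m = 0.996000, f(m) = 0.098470 > 0 → root in [0.452000, 0.996000]
step 2: m = 0.724000, f(m) = -0.454086 < 0 → root in [0.724000, 0.996000]
Midpoint of [0.724000, 0.996000] = 0.860000

0.86000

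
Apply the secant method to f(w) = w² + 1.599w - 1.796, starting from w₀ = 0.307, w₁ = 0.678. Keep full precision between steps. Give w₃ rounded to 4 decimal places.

f(w_0) = -1.210858, f(w_1) = -0.252194
w_2 = 0.678000 - (-0.252194)·(0.678000 - 0.307000)/(-0.252194 - (-1.210858)) = 0.775598; f(w_2) = 0.045734
w_3 = 0.775598 - (0.045734)·(0.775598 - 0.678000)/(0.045734 - (-0.252194)) = 0.760616; f(w_3) = -0.001238

0.7606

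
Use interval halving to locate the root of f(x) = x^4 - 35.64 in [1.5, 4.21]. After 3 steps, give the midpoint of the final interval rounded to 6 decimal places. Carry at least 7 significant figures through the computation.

f(1.500000) = -30.577500, f(4.210000) = 278.503721 (opposite signs)
step 1: m = 2.855000, f(m) = 30.799209 > 0 → root in [1.500000, 2.855000]
step 2: m = 2.177500, f(m) = -13.158118 < 0 → root in [2.177500, 2.855000]
step 3: m = 2.516250, f(m) = 4.448070 > 0 → root in [2.177500, 2.516250]
Midpoint of [2.177500, 2.516250] = 2.346875

2.346875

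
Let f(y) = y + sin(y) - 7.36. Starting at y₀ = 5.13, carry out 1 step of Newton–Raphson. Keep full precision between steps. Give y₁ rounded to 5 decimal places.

7.36685

f'(y) = 1 + cos(y)
y_0 = 5.130000: f = -3.144060, f' = 1.405578 → y_1 = 5.130000 - (-3.144060)/(1.405578) = 7.366845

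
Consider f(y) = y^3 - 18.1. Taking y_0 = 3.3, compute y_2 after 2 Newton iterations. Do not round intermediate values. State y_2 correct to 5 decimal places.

Newton update: y ← y − f(y)/f'(y).
f'(y) = 3y^2
y_0 = 3.300000: f = 17.837000, f' = 32.670000 → y_1 = 3.300000 - (17.837000)/(32.670000) = 2.754025
y_1 = 2.754025: f = 2.788328, f' = 22.753963 → y_2 = 2.754025 - (2.788328)/(22.753963) = 2.631483

2.63148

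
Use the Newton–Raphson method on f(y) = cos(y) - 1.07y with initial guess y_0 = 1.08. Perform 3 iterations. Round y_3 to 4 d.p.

f'(y) = -sin(y) - 1.07
y_0 = 1.080000: f = -0.684272, f' = -1.951958 → y_1 = 1.080000 - (-0.684272)/(-1.951958) = 0.729443
y_1 = 0.729443: f = -0.034959, f' = -1.736455 → y_2 = 0.729443 - (-0.034959)/(-1.736455) = 0.709311
y_2 = 0.709311: f = -0.000152, f' = -1.721311 → y_3 = 0.709311 - (-0.000152)/(-1.721311) = 0.709223

0.7092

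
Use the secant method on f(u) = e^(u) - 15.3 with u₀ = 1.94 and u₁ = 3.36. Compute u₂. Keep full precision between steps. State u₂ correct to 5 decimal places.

2.48257

f(u_0) = -8.341249, f(u_1) = 13.489191
u_2 = 3.360000 - (13.489191)·(3.360000 - 1.940000)/(13.489191 - (-8.341249)) = 2.482571; f(u_2) = -3.327990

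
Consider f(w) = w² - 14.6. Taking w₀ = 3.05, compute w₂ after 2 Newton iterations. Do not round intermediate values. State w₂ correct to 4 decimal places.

3.8222

f'(w) = 2w
w_0 = 3.050000: f = -5.297500, f' = 6.100000 → w_1 = 3.050000 - (-5.297500)/(6.100000) = 3.918443
w_1 = 3.918443: f = 0.754193, f' = 7.836885 → w_2 = 3.918443 - (0.754193)/(7.836885) = 3.822206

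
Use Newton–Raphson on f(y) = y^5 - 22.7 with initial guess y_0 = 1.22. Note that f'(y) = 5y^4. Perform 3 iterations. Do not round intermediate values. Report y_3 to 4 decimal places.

y_0 = 1.220000: f = -19.997292, f' = 11.076673 → y_1 = 1.220000 - (-19.997292)/(11.076673) = 3.025352
y_1 = 3.025352: f = 230.742509, f' = 418.864517 → y_2 = 3.025352 - (230.742509)/(418.864517) = 2.474476
y_2 = 2.474476: f = 70.071782, f' = 187.457458 → y_3 = 2.474476 - (70.071782)/(187.457458) = 2.100675

2.1007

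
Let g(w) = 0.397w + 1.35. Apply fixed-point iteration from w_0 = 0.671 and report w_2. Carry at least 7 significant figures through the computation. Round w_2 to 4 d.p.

1.9917

w_1 = g(0.671000) = 1.616387
w_2 = g(1.616387) = 1.991706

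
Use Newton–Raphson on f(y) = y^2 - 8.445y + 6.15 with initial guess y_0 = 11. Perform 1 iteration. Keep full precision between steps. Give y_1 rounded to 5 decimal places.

f'(y) = 2y - 8.445
y_0 = 11.000000: f = 34.255000, f' = 13.555000 → y_1 = 11.000000 - (34.255000)/(13.555000) = 8.472888

8.47289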